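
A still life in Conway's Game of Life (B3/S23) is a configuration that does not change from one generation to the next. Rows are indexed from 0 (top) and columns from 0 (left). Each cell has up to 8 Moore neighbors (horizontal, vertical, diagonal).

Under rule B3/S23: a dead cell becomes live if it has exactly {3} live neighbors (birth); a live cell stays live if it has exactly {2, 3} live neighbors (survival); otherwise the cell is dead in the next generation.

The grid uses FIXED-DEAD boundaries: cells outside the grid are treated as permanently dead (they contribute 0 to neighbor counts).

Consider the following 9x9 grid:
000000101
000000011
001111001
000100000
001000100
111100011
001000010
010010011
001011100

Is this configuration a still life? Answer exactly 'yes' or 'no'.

Answer: no

Derivation:
Compute generation 1 and compare to generation 0 (given above):
Generation 1:
000000001
000111101
001110011
000001000
000000010
000100111
100000100
011010011
000111110
Cell (0,6) differs: gen0=1 vs gen1=0 -> NOT a still life.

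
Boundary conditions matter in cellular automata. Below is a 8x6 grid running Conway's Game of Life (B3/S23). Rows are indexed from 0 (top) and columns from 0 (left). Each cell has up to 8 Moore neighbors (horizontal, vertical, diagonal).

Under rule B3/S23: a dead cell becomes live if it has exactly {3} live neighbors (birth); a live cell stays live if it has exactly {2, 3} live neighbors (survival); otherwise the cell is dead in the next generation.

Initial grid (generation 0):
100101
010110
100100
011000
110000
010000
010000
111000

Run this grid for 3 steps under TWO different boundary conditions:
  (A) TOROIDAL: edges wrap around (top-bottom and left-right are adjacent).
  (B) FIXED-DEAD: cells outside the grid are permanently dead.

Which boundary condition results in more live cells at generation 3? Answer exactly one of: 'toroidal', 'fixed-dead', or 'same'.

Under TOROIDAL boundary, generation 3:
100100
110101
010100
110100
111000
010000
011000
011100
Population = 20

Under FIXED-DEAD boundary, generation 3:
111000
100010
100110
010110
011000
010000
110000
000000
Population = 16

Comparison: toroidal=20, fixed-dead=16 -> toroidal

Answer: toroidal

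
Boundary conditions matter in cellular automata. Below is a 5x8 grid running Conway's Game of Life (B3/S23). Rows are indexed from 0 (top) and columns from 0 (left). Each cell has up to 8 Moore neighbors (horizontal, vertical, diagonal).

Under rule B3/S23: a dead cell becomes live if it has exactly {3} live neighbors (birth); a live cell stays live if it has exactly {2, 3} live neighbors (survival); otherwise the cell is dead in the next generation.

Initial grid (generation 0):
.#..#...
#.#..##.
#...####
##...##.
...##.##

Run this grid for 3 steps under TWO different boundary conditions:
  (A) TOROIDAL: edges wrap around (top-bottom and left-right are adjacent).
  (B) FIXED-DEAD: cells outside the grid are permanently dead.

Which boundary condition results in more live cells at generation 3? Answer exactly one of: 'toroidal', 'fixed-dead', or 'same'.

Under TOROIDAL boundary, generation 3:
......#.
.##.....
#....#..
###..##.
#.......
Population = 11

Under FIXED-DEAD boundary, generation 3:
........
###.##..
.......#
##...##.
....###.
Population = 13

Comparison: toroidal=11, fixed-dead=13 -> fixed-dead

Answer: fixed-dead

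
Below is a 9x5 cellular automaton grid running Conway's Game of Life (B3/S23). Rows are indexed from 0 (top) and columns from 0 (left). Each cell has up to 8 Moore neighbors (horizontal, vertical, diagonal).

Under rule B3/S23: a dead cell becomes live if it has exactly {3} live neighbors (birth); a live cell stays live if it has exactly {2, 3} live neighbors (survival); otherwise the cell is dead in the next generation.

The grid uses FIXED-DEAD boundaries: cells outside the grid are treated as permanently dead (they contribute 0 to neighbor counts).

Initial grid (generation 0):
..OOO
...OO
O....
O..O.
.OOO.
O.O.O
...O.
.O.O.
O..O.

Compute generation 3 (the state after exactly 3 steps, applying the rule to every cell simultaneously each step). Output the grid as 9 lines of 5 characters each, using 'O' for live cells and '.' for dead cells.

Answer: .....
.....
..O.O
..O..
...OO
....O
...O.
...O.
.....

Derivation:
Simulating step by step:
Generation 0 (given above): 19 live cells
Generation 1: 17 live cells
..O.O
..O.O
...OO
O..O.
O...O
....O
.O.OO
...OO
..O..
Generation 2: 11 live cells
.....
..O.O
..O.O
...O.
...OO
....O
..O..
....O
...O.
Generation 3: 8 live cells
(generation 3 grid is the final answer)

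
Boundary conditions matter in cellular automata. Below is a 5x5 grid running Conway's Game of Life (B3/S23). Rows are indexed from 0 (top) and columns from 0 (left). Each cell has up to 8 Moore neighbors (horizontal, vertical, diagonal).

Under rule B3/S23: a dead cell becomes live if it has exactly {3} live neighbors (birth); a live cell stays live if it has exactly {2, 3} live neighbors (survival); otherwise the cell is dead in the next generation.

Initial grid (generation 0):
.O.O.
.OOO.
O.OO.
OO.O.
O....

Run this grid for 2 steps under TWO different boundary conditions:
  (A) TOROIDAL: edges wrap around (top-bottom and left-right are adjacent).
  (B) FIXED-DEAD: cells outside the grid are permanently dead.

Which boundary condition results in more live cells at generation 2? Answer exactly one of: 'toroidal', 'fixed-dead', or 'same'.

Answer: fixed-dead

Derivation:
Under TOROIDAL boundary, generation 2:
.O...
.....
OO...
OO...
..OO.
Population = 7

Under FIXED-DEAD boundary, generation 2:
.....
OO.OO
OO.OO
O....
OO...
Population = 11

Comparison: toroidal=7, fixed-dead=11 -> fixed-dead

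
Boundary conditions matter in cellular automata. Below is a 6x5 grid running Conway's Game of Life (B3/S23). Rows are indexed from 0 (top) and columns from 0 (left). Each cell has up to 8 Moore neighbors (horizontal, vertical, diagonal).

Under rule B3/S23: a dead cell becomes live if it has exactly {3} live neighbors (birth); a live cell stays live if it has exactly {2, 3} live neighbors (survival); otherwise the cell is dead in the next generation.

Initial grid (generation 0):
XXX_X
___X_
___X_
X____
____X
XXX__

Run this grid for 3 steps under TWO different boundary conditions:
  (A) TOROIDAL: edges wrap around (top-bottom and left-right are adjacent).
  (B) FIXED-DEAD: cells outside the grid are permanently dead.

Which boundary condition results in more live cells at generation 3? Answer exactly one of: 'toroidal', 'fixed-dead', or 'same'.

Answer: toroidal

Derivation:
Under TOROIDAL boundary, generation 3:
XX___
_____
__X__
X_X__
__XX_
XX___
Population = 9

Under FIXED-DEAD boundary, generation 3:
___XX
___XX
_____
_____
_____
_____
Population = 4

Comparison: toroidal=9, fixed-dead=4 -> toroidal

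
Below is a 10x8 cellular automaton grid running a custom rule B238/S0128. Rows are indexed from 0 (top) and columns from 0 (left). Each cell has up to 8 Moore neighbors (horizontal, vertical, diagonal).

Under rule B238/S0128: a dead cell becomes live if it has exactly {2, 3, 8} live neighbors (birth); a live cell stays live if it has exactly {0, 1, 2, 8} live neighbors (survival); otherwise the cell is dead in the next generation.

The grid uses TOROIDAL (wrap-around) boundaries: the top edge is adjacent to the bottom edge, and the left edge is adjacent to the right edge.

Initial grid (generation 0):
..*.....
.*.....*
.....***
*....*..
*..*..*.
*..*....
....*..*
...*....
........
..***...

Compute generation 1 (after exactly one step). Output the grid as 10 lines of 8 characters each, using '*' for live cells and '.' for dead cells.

Simulating step by step:
Generation 0 (given above): 19 live cells
Generation 1: 40 live cells
(generation 1 grid is the final answer)

Answer: **..*...
***..*.*
.*..**..
**..*...
*******.
*******.
*.***..*
...**...
..*.*...
.**.*...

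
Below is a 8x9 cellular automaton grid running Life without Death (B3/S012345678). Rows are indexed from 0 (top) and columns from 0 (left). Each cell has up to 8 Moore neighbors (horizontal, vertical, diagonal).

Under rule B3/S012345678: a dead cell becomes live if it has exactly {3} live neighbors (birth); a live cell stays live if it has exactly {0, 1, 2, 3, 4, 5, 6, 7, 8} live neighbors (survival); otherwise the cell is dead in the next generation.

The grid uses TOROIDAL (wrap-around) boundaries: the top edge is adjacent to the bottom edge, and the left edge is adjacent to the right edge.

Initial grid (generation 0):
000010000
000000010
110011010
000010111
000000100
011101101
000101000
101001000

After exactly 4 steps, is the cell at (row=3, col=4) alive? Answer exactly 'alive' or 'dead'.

Answer: alive

Derivation:
Simulating step by step:
Generation 0 (given above): 23 live cells
Generation 1: 36 live cells
000010000
000011111
110011010
100010111
101110101
011101111
100101000
101101000
Generation 2: 44 live cells
000010011
100111111
110111010
101010111
101110101
011101111
100101010
111101000
Generation 3: 47 live cells
000010011
111111111
110111010
101010111
101110101
011101111
100101010
111101010
Generation 4: 47 live cells
000010011
111111111
110111010
101010111
101110101
011101111
100101010
111101010

Cell (3,4) at generation 4: 1 -> alive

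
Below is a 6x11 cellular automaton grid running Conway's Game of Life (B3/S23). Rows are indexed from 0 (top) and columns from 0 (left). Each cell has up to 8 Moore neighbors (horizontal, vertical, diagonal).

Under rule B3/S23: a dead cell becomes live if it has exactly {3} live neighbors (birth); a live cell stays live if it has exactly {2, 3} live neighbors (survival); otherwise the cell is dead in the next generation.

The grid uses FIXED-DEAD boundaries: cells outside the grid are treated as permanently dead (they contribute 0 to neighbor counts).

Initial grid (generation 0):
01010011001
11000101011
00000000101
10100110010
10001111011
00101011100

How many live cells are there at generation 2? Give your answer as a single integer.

Simulating step by step:
Generation 0 (given above): 30 live cells
Generation 1: 27 live cells
11100011111
11100001001
10000101101
01001000000
00001000011
00011000110
Generation 2: 29 live cells
10100011111
00100000001
10100011110
00001100101
00001100111
00011000111
Population at generation 2: 29

Answer: 29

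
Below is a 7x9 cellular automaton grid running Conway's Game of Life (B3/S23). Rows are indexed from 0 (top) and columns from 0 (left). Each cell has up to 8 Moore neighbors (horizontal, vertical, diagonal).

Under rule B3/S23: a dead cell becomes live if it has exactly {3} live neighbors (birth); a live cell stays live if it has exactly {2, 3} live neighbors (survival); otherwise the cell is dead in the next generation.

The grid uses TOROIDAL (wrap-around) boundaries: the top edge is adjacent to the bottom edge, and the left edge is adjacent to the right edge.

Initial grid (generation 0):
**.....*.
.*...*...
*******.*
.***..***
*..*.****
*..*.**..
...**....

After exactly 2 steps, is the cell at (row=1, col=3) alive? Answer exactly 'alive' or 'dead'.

Answer: alive

Derivation:
Simulating step by step:
Generation 0 (given above): 31 live cells
Generation 1: 20 live cells
***.*....
...*.*.*.
........*
.........
...*.....
*.**.....
*******.*
Generation 2: 14 live cells
.......*.
*****...*
.........
.........
..**.....
*....*..*
.....*..*

Cell (1,3) at generation 2: 1 -> alive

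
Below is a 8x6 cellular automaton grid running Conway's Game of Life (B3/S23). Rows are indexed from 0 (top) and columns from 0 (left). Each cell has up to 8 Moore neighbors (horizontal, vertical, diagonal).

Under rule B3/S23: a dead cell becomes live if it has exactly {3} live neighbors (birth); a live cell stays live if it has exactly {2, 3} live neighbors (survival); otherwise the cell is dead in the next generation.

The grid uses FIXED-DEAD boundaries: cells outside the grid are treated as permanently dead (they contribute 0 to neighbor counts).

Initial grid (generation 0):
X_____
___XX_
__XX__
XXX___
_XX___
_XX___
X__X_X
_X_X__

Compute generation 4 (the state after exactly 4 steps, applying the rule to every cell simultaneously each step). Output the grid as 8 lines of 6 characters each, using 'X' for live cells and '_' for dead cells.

Answer: ___XX_
__X__X
___XX_
______
__X___
_X_X__
_X__X_
__XX__

Derivation:
Simulating step by step:
Generation 0 (given above): 17 live cells
Generation 1: 13 live cells
______
__XXX_
____X_
X_____
___X__
X__X__
X__XX_
__X_X_
Generation 2: 10 live cells
___X__
___XX_
____X_
______
______
__XX__
_XX_X_
____X_
Generation 3: 13 live cells
___XX_
___XX_
___XX_
______
______
_XXX__
_XX_X_
___X__
Generation 4: 13 live cells
(generation 4 grid is the final answer)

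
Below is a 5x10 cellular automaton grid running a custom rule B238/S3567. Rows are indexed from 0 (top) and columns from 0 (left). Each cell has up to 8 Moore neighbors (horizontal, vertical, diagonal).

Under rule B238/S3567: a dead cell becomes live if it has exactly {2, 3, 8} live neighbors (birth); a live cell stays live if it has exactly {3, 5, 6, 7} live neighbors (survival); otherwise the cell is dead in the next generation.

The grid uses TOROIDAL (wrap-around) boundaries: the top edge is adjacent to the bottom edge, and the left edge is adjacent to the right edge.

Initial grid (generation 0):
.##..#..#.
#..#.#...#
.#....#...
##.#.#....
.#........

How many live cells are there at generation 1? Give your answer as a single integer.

Simulating step by step:
Generation 0 (given above): 15 live cells
Generation 1: 24 live cells
.####.#..#
#...#.###.
.#.#.#...#
##..#.#...
...####..#
Population at generation 1: 24

Answer: 24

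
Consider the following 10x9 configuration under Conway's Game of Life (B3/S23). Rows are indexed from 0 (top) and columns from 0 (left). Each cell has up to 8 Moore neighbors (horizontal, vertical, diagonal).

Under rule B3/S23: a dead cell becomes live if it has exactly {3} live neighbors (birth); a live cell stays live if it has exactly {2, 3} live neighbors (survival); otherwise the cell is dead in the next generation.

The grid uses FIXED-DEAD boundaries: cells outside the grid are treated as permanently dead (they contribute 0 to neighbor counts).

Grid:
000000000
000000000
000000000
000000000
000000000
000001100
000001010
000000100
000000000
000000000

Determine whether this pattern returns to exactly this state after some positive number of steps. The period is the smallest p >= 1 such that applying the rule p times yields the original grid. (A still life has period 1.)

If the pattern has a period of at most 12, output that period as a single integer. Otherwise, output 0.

Simulating and comparing each generation to the original:
Gen 0 (original, given above): 5 live cells
Gen 1: 5 live cells, MATCHES original -> period = 1

Answer: 1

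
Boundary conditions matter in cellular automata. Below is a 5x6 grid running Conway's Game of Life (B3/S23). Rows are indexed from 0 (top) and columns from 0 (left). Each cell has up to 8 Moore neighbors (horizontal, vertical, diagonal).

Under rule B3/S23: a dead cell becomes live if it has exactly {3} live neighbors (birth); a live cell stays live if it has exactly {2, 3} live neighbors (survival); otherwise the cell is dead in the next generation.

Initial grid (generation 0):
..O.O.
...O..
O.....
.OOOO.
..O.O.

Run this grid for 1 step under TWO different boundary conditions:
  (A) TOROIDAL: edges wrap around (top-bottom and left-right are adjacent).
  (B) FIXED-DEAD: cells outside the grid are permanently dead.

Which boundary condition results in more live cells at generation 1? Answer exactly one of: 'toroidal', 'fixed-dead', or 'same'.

Under TOROIDAL boundary, generation 1:
..O.O.
...O..
.O..O.
.OO.OO
....OO
Population = 11

Under FIXED-DEAD boundary, generation 1:
...O..
...O..
.O..O.
.OO.O.
.OO.O.
Population = 10

Comparison: toroidal=11, fixed-dead=10 -> toroidal

Answer: toroidal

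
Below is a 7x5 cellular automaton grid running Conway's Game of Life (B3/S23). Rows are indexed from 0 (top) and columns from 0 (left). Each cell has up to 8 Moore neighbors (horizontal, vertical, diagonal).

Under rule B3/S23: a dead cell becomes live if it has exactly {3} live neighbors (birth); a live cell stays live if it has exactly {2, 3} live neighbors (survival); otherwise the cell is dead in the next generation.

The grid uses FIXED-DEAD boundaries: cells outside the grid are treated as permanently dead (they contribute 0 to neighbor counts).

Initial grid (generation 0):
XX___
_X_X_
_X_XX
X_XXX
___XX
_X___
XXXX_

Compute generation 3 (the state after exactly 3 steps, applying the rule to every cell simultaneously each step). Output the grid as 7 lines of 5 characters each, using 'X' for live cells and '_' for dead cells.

Simulating step by step:
Generation 0 (given above): 18 live cells
Generation 1: 17 live cells
XXX__
_X_XX
XX___
_X___
_X__X
XX__X
XXX__
Generation 2: 14 live cells
XXXX_
___X_
XX___
_XX__
_XX__
___X_
X_X__
Generation 3: 9 live cells
(generation 3 grid is the final answer)

Answer: _XXX_
___X_
XX___
_____
_X_X_
___X_
_____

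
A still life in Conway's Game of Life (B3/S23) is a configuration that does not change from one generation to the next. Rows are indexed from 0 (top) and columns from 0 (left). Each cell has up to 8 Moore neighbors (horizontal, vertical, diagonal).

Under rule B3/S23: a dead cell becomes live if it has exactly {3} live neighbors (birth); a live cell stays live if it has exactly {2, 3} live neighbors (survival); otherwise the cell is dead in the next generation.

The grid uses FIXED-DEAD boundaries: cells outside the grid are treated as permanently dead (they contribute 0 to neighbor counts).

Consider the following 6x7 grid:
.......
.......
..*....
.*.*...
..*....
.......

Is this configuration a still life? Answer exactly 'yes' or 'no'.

Compute generation 1 and compare to generation 0 (given above):
Generation 1:
.......
.......
..*....
.*.*...
..*....
.......
The grids are IDENTICAL -> still life.

Answer: yes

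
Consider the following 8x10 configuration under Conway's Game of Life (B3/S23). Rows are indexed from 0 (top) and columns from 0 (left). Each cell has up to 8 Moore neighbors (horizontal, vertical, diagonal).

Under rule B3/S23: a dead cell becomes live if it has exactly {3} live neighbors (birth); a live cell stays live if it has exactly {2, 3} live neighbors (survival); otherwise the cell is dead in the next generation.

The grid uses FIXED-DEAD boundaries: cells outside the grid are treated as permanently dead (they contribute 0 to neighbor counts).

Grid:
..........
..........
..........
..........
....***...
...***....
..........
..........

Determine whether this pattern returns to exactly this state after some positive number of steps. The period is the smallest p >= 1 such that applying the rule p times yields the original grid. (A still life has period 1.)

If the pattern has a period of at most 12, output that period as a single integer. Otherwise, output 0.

Answer: 2

Derivation:
Simulating and comparing each generation to the original:
Gen 0 (original, given above): 6 live cells
Gen 1: 6 live cells, differs from original
Gen 2: 6 live cells, MATCHES original -> period = 2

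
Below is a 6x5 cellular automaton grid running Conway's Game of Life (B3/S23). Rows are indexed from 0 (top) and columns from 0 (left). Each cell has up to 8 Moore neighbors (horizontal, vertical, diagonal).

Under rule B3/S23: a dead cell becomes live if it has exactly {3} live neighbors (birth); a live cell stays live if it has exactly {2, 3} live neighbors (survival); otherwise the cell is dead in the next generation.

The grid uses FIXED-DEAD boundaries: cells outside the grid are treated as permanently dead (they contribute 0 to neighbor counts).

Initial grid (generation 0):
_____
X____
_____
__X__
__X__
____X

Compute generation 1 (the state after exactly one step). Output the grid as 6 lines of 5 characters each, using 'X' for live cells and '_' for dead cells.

Simulating step by step:
Generation 0 (given above): 4 live cells
Generation 1: 1 live cells
(generation 1 grid is the final answer)

Answer: _____
_____
_____
_____
___X_
_____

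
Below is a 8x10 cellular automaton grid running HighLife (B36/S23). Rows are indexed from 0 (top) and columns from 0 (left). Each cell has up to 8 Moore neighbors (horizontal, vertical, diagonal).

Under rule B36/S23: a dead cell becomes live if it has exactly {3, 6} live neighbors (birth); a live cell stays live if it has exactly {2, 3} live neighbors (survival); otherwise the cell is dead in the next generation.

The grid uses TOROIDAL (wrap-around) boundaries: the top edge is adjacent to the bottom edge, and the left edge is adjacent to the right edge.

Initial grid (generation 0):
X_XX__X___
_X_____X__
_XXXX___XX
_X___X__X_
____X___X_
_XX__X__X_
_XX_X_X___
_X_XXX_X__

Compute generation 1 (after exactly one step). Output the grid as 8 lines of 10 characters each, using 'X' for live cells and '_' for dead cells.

Simulating step by step:
Generation 0 (given above): 30 live cells
Generation 1: 39 live cells
(generation 1 grid is the final answer)

Answer: X__X_XXX__
__X_X__XXX
_X_XX__XXX
XX___X_XX_
_XX_XX_XXX
_XX_XX_X__
X_____XX__
X_X____X__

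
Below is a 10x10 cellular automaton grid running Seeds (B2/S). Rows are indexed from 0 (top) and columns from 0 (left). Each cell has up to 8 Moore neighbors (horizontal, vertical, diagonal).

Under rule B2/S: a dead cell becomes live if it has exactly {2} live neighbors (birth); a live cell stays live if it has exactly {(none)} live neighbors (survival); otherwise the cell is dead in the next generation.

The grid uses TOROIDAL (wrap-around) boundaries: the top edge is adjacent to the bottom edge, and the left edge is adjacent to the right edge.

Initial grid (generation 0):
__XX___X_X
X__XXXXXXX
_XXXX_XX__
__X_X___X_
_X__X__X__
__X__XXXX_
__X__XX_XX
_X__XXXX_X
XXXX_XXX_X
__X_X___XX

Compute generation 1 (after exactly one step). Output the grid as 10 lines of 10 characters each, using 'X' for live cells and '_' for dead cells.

Answer: __________
__________
__________
X_________
_________X
X_________
__________
__________
__________
__________

Derivation:
Simulating step by step:
Generation 0 (given above): 52 live cells
Generation 1: 3 live cells
(generation 1 grid is the final answer)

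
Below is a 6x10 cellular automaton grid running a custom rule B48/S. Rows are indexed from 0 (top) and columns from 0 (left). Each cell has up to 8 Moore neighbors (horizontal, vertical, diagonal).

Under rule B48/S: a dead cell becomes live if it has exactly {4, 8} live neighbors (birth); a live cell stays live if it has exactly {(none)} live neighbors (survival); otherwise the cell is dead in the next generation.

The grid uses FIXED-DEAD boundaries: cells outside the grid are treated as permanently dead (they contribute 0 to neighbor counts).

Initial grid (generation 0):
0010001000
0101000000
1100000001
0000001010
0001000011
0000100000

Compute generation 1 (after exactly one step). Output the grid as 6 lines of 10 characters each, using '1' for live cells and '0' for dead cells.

Answer: 0000000000
0010000000
0000000000
0000000001
0000000000
0000000000

Derivation:
Simulating step by step:
Generation 0 (given above): 13 live cells
Generation 1: 2 live cells
(generation 1 grid is the final answer)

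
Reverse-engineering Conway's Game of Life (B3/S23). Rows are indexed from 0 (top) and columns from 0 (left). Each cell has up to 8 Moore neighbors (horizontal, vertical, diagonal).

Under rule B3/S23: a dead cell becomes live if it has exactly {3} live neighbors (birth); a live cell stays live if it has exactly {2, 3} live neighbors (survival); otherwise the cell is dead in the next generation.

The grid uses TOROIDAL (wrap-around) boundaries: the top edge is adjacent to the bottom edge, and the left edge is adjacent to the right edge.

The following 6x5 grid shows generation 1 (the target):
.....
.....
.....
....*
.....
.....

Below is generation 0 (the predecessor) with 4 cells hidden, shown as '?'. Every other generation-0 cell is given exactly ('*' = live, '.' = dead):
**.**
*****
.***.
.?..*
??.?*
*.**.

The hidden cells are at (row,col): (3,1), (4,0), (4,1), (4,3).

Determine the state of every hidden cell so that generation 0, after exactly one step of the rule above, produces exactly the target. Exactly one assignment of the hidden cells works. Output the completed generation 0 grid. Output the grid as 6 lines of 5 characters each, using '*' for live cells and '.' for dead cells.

Hidden generation-0 cells (in order): (3,1), (4,0), (4,1), (4,3).
A hidden cell only influences target cells in its own 3x3 neighborhood. Try each of the 2^4 = 16 assignments, step the completed generation 0 forward once under B3/S23, and compare with the target:
  (3,1)=. (4,0)=. (4,1)=. (4,3)=. -> step gives (3,0)='*' but target has '.' -> reject
  (3,1)=. (4,0)=. (4,1)=. (4,3)=* -> step gives (3,0)='*' but target has '.' -> reject
  (3,1)=. (4,0)=. (4,1)=* (4,3)=. -> step gives (3,1)='*' but target has '.' -> reject
  (3,1)=. (4,0)=. (4,1)=* (4,3)=* -> step gives (3,1)='*' but target has '.' -> reject
  (3,1)=. (4,0)=* (4,1)=. (4,3)=. -> step gives (3,1)='*' but target has '.' -> reject
  (3,1)=. (4,0)=* (4,1)=. (4,3)=* -> step gives (3,1)='*' but target has '.' -> reject
  (3,1)=. (4,0)=* (4,1)=* (4,3)=. -> step gives (4,1)='*' but target has '.' -> reject
  (3,1)=. (4,0)=* (4,1)=* (4,3)=* -> step gives (3,4)='.' but target has '*' -> reject
  (3,1)=* (4,0)=. (4,1)=. (4,3)=. -> step gives (3,1)='*' but target has '.' -> reject
  (3,1)=* (4,0)=. (4,1)=. (4,3)=* -> step gives (3,1)='*' but target has '.' -> reject
  (3,1)=* (4,0)=. (4,1)=* (4,3)=. -> step gives (3,1)='*' but target has '.' -> reject
  (3,1)=* (4,0)=. (4,1)=* (4,3)=* -> step gives (3,1)='*' but target has '.' -> reject
  (3,1)=* (4,0)=* (4,1)=. (4,3)=. -> step gives (3,1)='*' but target has '.' -> reject
  (3,1)=* (4,0)=* (4,1)=. (4,3)=* -> step gives (3,1)='*' but target has '.' -> reject
  (3,1)=* (4,0)=* (4,1)=* (4,3)=. -> step reproduces the target at every cell -> ACCEPT
  (3,1)=* (4,0)=* (4,1)=* (4,3)=* -> step gives (3,4)='.' but target has '*' -> reject
Unique solution: (3,1)=live, (4,0)=live, (4,1)=live, (4,3)=dead.
Check: live-neighbor counts of every cell in the completed generation 0:
66767
66766
65655
64543
54444
66447
Applying B3/S23 to generation 0 with these counts gives:
.....
.....
.....
....*
.....
.....
which matches the target exactly.

Answer: **.**
*****
.***.
.*..*
**..*
*.**.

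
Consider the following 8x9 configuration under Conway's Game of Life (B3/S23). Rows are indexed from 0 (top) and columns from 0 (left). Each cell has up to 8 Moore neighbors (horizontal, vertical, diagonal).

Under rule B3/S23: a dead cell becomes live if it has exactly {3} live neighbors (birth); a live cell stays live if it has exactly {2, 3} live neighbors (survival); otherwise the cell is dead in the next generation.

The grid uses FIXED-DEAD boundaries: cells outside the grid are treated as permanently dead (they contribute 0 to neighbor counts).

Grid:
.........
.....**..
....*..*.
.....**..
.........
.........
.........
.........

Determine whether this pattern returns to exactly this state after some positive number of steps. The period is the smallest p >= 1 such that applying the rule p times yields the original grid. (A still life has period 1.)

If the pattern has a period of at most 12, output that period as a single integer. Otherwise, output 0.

Answer: 1

Derivation:
Simulating and comparing each generation to the original:
Gen 0 (original, given above): 6 live cells
Gen 1: 6 live cells, MATCHES original -> period = 1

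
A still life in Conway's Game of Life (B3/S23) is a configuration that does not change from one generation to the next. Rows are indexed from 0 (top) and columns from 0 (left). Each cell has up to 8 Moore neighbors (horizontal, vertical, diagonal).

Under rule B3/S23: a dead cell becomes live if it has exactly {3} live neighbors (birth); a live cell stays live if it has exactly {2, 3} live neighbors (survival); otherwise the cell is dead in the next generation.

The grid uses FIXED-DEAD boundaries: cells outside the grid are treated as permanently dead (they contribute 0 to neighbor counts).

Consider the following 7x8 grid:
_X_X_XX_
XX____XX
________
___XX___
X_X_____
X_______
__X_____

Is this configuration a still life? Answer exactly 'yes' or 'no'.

Compute generation 1 and compare to generation 0 (given above):
Generation 1:
XXX__XXX
XXX__XXX
________
___X____
_X_X____
________
________
Cell (0,0) differs: gen0=0 vs gen1=1 -> NOT a still life.

Answer: no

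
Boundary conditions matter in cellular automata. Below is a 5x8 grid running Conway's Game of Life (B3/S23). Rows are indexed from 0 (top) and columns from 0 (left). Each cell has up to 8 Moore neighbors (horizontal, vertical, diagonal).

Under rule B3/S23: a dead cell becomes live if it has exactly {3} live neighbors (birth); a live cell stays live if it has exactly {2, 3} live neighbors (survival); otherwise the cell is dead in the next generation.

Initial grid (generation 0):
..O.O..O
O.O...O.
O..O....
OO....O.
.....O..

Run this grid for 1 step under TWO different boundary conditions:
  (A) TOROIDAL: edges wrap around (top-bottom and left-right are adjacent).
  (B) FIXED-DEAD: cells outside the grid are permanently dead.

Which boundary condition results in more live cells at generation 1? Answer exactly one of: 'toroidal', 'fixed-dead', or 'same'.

Under TOROIDAL boundary, generation 1:
.O.O.OOO
O.O.....
O.O.....
OO.....O
OO...OOO
Population = 17

Under FIXED-DEAD boundary, generation 1:
.O.O....
..O.....
O.O.....
OO......
........
Population = 7

Comparison: toroidal=17, fixed-dead=7 -> toroidal

Answer: toroidal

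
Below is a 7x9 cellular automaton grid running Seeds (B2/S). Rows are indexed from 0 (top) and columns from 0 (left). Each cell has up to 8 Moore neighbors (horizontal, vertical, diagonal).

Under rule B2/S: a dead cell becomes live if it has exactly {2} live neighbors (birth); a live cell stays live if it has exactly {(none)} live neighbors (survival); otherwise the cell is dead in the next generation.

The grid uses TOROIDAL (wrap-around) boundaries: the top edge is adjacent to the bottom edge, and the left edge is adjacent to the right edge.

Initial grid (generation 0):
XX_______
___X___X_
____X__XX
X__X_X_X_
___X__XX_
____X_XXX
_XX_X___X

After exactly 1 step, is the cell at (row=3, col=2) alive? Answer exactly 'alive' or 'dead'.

Answer: alive

Derivation:
Simulating step by step:
Generation 0 (given above): 22 live cells
Generation 1: 14 live cells
____X__X_
_XX_X_X__
X_X__X___
__X______
X_X______
_X_______
______X__

Cell (3,2) at generation 1: 1 -> alive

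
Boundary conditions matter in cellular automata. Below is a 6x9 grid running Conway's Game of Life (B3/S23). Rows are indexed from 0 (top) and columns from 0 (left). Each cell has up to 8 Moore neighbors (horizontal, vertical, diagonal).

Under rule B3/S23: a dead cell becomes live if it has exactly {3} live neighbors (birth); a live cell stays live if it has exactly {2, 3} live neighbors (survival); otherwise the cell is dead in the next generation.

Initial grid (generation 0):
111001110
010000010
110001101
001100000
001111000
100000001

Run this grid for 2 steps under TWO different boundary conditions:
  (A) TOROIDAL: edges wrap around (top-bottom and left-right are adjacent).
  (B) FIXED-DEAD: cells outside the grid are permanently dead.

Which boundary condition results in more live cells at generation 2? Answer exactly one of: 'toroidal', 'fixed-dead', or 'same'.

Under TOROIDAL boundary, generation 2:
000000110
110000000
110000111
001001100
010000010
101100111
Population = 20

Under FIXED-DEAD boundary, generation 2:
010000010
001000001
000000110
101001110
001011000
001110000
Population = 17

Comparison: toroidal=20, fixed-dead=17 -> toroidal

Answer: toroidal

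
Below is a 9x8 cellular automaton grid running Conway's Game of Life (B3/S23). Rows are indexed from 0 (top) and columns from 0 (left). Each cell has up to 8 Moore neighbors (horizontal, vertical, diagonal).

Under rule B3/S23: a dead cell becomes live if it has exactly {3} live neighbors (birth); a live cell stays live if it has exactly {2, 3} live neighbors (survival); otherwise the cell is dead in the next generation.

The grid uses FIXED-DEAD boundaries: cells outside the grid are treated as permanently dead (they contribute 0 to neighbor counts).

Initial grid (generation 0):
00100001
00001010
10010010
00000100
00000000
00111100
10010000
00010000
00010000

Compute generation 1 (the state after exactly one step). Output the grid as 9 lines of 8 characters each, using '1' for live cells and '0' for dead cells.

Simulating step by step:
Generation 0 (given above): 16 live cells
Generation 1: 14 live cells
(generation 1 grid is the final answer)

Answer: 00000000
00010111
00001010
00000000
00010100
00111000
00000000
00111000
00000000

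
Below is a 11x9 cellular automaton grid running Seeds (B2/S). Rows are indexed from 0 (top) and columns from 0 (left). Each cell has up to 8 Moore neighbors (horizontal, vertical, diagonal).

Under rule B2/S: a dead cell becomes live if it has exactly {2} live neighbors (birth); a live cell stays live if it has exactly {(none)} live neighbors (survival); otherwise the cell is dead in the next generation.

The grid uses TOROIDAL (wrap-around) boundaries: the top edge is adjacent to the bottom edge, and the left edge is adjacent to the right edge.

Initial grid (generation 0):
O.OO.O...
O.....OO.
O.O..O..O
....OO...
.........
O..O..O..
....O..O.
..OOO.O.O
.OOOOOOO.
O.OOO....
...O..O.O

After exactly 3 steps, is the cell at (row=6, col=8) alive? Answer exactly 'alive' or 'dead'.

Answer: alive

Derivation:
Simulating step by step:
Generation 0 (given above): 37 live cells
Generation 1: 16 live cells
.........
.........
...O.....
OO.O..O.O
...O..O..
....OO.OO
OO.......
O........
.........
.........
.......O.
Generation 2: 14 live cells
.........
.........
.O..O..OO
.....O...
.O.......
.OOO.....
....OOOO.
........O
.........
.........
.........
Generation 3: 21 live cells
.........
O......OO
O....OO..
.OO.O.OOO
O..OO....
O......O.
OO......O
....O....
.........
.........
.........

Cell (6,8) at generation 3: 1 -> alive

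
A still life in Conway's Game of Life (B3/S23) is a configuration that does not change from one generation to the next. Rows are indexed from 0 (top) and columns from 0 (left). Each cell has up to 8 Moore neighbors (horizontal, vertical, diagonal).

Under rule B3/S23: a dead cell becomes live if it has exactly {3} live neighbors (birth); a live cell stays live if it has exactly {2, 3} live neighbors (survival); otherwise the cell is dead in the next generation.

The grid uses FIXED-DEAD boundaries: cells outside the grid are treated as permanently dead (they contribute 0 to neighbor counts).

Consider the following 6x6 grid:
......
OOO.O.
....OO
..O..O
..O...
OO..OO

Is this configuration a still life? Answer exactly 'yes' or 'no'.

Compute generation 1 and compare to generation 0 (given above):
Generation 1:
.O....
.O.OOO
..O.OO
...OOO
..OOOO
.O....
Cell (0,1) differs: gen0=0 vs gen1=1 -> NOT a still life.

Answer: no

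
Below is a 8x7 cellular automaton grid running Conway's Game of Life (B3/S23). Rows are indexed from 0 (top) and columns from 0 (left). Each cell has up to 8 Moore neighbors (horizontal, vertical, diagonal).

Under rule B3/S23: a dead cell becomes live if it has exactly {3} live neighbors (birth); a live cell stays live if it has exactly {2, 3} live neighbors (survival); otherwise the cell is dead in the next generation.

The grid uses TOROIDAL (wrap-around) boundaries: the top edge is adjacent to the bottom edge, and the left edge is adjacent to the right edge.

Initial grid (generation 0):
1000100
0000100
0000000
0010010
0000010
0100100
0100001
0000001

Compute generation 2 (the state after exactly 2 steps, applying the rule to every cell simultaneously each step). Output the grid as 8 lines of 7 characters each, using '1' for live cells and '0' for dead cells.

Answer: 0000011
0000000
0000000
0000000
0000111
0000010
0000110
0000111

Derivation:
Simulating step by step:
Generation 0 (given above): 11 live cells
Generation 1: 8 live cells
0000010
0000000
0000000
0000000
0000110
1000010
0000010
0000011
Generation 2: 11 live cells
(generation 2 grid is the final answer)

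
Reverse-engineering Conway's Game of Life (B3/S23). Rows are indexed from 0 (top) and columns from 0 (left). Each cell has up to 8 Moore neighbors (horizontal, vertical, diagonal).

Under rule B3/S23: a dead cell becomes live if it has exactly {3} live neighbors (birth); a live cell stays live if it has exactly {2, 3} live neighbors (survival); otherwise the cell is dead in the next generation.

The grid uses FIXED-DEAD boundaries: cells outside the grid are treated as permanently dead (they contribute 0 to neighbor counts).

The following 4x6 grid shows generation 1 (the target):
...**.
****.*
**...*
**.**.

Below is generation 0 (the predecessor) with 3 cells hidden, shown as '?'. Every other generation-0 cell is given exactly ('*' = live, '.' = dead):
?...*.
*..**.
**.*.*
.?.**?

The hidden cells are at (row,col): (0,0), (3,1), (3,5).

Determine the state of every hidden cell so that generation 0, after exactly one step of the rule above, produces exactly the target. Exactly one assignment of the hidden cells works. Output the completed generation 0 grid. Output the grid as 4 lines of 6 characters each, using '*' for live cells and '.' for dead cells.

Answer: ....*.
*..**.
**.*.*
.*.**.

Derivation:
Hidden generation-0 cells (in order): (0,0), (3,1), (3,5).
A hidden cell only influences target cells in its own 3x3 neighborhood. Try each of the 2^3 = 8 assignments, step the completed generation 0 forward once under B3/S23, and compare with the target:
  (0,0)=. (3,1)=. (3,5)=. -> step gives (3,0)='.' but target has '*' -> reject
  (0,0)=. (3,1)=. (3,5)=* -> step gives (3,0)='.' but target has '*' -> reject
  (0,0)=. (3,1)=* (3,5)=. -> step reproduces the target at every cell -> ACCEPT
  (0,0)=. (3,1)=* (3,5)=* -> step gives (3,4)='.' but target has '*' -> reject
  (0,0)=* (3,1)=. (3,5)=. -> step gives (1,1)='.' but target has '*' -> reject
  (0,0)=* (3,1)=. (3,5)=* -> step gives (1,1)='.' but target has '*' -> reject
  (0,0)=* (3,1)=* (3,5)=. -> step gives (1,1)='.' but target has '*' -> reject
  (0,0)=* (3,1)=* (3,5)=* -> step gives (1,1)='.' but target has '*' -> reject
Unique solution: (0,0)=dead, (3,1)=live, (3,5)=dead.
Check: live-neighbor counts of every cell in the completed generation 0:
111322
233343
335462
324232
Applying B3/S23 to generation 0 with these counts gives:
...**.
****.*
**...*
**.**.
which matches the target exactly.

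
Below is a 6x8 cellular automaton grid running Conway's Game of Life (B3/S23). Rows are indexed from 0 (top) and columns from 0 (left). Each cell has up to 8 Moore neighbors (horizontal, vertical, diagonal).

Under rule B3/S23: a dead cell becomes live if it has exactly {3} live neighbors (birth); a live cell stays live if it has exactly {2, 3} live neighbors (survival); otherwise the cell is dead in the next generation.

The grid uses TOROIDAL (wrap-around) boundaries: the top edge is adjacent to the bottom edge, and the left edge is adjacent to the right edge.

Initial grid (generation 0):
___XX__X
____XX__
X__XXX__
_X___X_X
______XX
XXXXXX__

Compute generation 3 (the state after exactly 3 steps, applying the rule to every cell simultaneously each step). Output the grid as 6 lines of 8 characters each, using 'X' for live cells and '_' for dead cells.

Simulating step by step:
Generation 0 (given above): 20 live cells
Generation 1: 14 live cells
XX____X_
______X_
X__X____
_____X_X
___X___X
XXX__X__
Generation 2: 18 live cells
X_X__XX_
XX______
______XX
X___X_XX
_XX_X__X
__X___X_
Generation 3: 17 live cells
(generation 3 grid is the final answer)

Answer: X_X__XX_
XX___X__
_X___XX_
_X_X____
_XX_____
X_X___X_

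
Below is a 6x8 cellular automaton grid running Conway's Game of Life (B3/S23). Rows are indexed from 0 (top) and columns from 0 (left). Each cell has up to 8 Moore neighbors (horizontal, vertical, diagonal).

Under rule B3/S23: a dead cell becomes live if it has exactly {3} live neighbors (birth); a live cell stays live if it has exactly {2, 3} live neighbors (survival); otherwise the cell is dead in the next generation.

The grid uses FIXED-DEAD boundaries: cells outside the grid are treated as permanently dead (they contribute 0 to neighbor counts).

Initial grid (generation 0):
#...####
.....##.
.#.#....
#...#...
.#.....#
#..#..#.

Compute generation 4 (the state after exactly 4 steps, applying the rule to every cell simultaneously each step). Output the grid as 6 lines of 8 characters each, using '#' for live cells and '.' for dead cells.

Simulating step by step:
Generation 0 (given above): 16 live cells
Generation 1: 10 live cells
....#..#
.......#
....##..
###.....
##......
........
Generation 2: 8 live cells
........
....###.
.#......
#.#.....
#.#.....
........
Generation 3: 6 live cells
.....#..
.....#..
.#...#..
#.#.....
........
........
Generation 4: 5 live cells
(generation 4 grid is the final answer)

Answer: ........
....###.
.#......
.#......
........
........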